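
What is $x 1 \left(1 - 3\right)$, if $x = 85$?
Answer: $-170$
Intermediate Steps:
$x 1 \left(1 - 3\right) = 85 \cdot 1 \left(1 - 3\right) = 85 \cdot 1 \left(-2\right) = 85 \left(-2\right) = -170$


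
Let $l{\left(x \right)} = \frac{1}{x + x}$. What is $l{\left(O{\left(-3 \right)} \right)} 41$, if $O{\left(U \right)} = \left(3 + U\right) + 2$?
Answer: $\frac{41}{4} \approx 10.25$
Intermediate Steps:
$O{\left(U \right)} = 5 + U$
$l{\left(x \right)} = \frac{1}{2 x}$
$l{\left(O{\left(-3 \right)} \right)} 41 = \frac{1}{2 \left(5 - 3\right)} 41 = \frac{1}{2 \cdot 2} \cdot 41 = \frac{1}{2} \cdot \frac{1}{2} \cdot 41 = \frac{1}{4} \cdot 41 = \frac{41}{4}$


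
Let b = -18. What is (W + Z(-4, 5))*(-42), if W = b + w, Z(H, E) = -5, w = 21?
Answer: 84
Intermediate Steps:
W = 3 (W = -18 + 21 = 3)
(W + Z(-4, 5))*(-42) = (3 - 5)*(-42) = -2*(-42) = 84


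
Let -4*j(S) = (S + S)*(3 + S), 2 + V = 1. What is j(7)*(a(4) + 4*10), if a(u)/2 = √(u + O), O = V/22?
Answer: -1400 - 35*√1914/11 ≈ -1539.2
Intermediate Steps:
V = -1 (V = -2 + 1 = -1)
O = -1/22 ≈ -0.045455
a(u) = 2*√(-1/22 + u) (a(u) = 2*√(u - 1/22) = 2*√(-1/22 + u))
j(S) = -S*(3 + S)/2 (j(S) = -(S + S)*(3 + S)/4 = -2*S*(3 + S)/4 = -S*(3 + S)/2)
j(7)*(a(4) + 4*10) = (-½*7*(3 + 7))*(√(-22 + 484*4)/11 + 4*10) = (-½*7*10)*(√(-22 + 1936)/11 + 40) = -35*(√1914/11 + 40) = -35*(40 + √1914/11) = -1400 - 35*√1914/11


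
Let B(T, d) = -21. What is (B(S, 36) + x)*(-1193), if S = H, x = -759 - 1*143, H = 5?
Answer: 1101139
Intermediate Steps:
x = -902 (x = -759 - 143 = -902)
S = 5
(B(S, 36) + x)*(-1193) = (-21 - 902)*(-1193) = -923*(-1193) = 1101139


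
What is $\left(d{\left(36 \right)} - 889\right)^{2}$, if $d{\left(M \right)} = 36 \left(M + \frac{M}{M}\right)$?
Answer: $196249$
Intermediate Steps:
$d{\left(M \right)} = 36 + 36 M$ ($d{\left(M \right)} = 36 \left(M + 1\right) = 36 \left(1 + M\right) = 36 + 36 M$)
$\left(d{\left(36 \right)} - 889\right)^{2} = \left(\left(36 + 36 \cdot 36\right) - 889\right)^{2} = \left(\left(36 + 1296\right) - 889\right)^{2} = \left(1332 - 889\right)^{2} = 443^{2} = 196249$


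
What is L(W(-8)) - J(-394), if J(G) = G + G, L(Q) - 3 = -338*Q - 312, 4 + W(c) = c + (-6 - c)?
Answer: 3859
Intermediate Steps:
W(c) = -10 (W(c) = -4 + (c + (-6 - c)) = -4 - 6 = -10)
L(Q) = -309 - 338*Q (L(Q) = 3 + (-338*Q - 312) = 3 + (-312 - 338*Q) = -309 - 338*Q)
J(G) = 2*G
L(W(-8)) - J(-394) = (-309 - 338*(-10)) - 2*(-394) = (-309 + 3380) - 1*(-788) = 3071 + 788 = 3859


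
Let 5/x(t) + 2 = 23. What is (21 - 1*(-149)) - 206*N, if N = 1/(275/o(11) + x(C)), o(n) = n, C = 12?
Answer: 42887/265 ≈ 161.84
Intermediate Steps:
x(t) = 5/21 (x(t) = 5/(-2 + 23) = 5/21)
N = 21/530 (N = 1/(275/11 + 5/21) = 1/(275*(1/11) + 5/21) = 1/(25 + 5/21) = 1/(530/21) = 21/530 ≈ 0.039623)
(21 - 1*(-149)) - 206*N = (21 - 1*(-149)) - 206*21/530 = (21 + 149) - 2163/265 = 170 - 2163/265 = 42887/265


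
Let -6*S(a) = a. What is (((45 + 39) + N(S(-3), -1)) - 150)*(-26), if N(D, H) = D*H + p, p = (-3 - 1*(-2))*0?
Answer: 1729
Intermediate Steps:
S(a) = -a/6
p = 0 (p = (-3 + 2)*0 = -1*0 = 0)
N(D, H) = D*H (N(D, H) = D*H + 0 = D*H)
(((45 + 39) + N(S(-3), -1)) - 150)*(-26) = (((45 + 39) - ⅙*(-3)*(-1)) - 150)*(-26) = ((84 + (½)*(-1)) - 150)*(-26) = ((84 - ½) - 150)*(-26) = (167/2 - 150)*(-26) = -133/2*(-26) = 1729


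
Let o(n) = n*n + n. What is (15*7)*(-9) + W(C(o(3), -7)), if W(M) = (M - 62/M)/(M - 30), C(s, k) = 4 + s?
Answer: -105937/112 ≈ -945.87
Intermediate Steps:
o(n) = n + n² (o(n) = n² + n = n + n²)
W(M) = (M - 62/M)/(-30 + M)
(15*7)*(-9) + W(C(o(3), -7)) = (15*7)*(-9) + (-62 + (4 + 3*(1 + 3))²)/((4 + 3*(1 + 3))*(-30 + (4 + 3*(1 + 3)))) = 105*(-9) + (-62 + (4 + 3*4)²)/((4 + 3*4)*(-30 + (4 + 3*4))) = -945 + (-62 + (4 + 12)²)/((4 + 12)*(-30 + (4 + 12))) = -945 + (-62 + 16²)/(16*(-30 + 16)) = -945 + (1/16)*(-62 + 256)/(-14) = -945 + (1/16)*(-1/14)*194 = -945 - 97/112 = -105937/112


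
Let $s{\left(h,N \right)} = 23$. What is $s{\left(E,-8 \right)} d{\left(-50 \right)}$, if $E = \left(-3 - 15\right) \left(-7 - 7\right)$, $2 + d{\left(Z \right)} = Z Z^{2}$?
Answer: $-2875046$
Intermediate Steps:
$d{\left(Z \right)} = -2 + Z^{3}$ ($d{\left(Z \right)} = -2 + Z Z^{2} = -2 + Z^{3}$)
$E = 252$ ($E = \left(-18\right) \left(-14\right) = 252$)
$s{\left(E,-8 \right)} d{\left(-50 \right)} = 23 \left(-2 + \left(-50\right)^{3}\right) = 23 \left(-2 - 125000\right) = 23 \left(-125002\right) = -2875046$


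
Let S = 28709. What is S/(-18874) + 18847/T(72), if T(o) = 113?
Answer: 352474161/2132762 ≈ 165.27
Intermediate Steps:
S/(-18874) + 18847/T(72) = 28709/(-18874) + 18847/113 = 28709*(-1/18874) + 18847*(1/113) = -28709/18874 + 18847/113 = 352474161/2132762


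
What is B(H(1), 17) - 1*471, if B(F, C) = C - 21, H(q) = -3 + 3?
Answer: -475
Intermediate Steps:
H(q) = 0
B(F, C) = -21 + C
B(H(1), 17) - 1*471 = (-21 + 17) - 1*471 = -4 - 471 = -475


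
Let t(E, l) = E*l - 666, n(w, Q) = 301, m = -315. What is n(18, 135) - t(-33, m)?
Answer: -9428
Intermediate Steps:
t(E, l) = -666 + E*l
n(18, 135) - t(-33, m) = 301 - (-666 - 33*(-315)) = 301 - (-666 + 10395) = 301 - 1*9729 = 301 - 9729 = -9428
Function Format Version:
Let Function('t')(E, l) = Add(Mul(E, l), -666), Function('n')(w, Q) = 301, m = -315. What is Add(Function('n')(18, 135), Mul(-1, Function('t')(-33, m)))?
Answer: -9428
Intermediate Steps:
Function('t')(E, l) = Add(-666, Mul(E, l))
Add(Function('n')(18, 135), Mul(-1, Function('t')(-33, m))) = Add(301, Mul(-1, Add(-666, Mul(-33, -315)))) = Add(301, Mul(-1, Add(-666, 10395))) = Add(301, Mul(-1, 9729)) = Add(301, -9729) = -9428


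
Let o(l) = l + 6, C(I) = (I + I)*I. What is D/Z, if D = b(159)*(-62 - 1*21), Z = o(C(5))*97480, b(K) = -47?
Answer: 3901/5458880 ≈ 0.00071461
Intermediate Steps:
C(I) = 2*I**2 (C(I) = (2*I)*I = 2*I**2)
o(l) = 6 + l
Z = 5458880 (Z = (6 + 2*5**2)*97480 = (6 + 2*25)*97480 = (6 + 50)*97480 = 56*97480 = 5458880)
D = 3901 (D = -47*(-62 - 1*21) = -47*(-62 - 21) = -47*(-83) = 3901)
D/Z = 3901/5458880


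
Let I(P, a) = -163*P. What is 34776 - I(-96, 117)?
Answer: 19128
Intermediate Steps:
34776 - I(-96, 117) = 34776 - (-163)*(-96) = 34776 - 1*15648 = 34776 - 15648 = 19128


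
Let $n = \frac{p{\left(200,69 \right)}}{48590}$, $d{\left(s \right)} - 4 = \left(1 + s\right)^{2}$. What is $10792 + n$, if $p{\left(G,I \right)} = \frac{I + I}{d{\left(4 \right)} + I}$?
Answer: $\frac{25694780789}{2380910} \approx 10792.0$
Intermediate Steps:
$d{\left(s \right)} = 4 + \left(1 + s\right)^{2}$
$p{\left(G,I \right)} = \frac{2 I}{29 + I}$ ($p{\left(G,I \right)} = \frac{I + I}{\left(4 + \left(1 + 4\right)^{2}\right) + I} = \frac{2 I}{\left(4 + 5^{2}\right) + I} = \frac{2 I}{\left(4 + 25\right) + I} = \frac{2 I}{29 + I}$)
$n = \frac{69}{2380910}$ ($n = \frac{2 \cdot 69 \frac{1}{29 + 69}}{48590} = 2 \cdot 69 \cdot \frac{1}{98} \cdot \frac{1}{48590} = \frac{69}{49} \cdot \frac{1}{48590} = \frac{69}{2380910} \approx 2.8981 \cdot 10^{-5}$)
$10792 + n = 10792 + \frac{69}{2380910} = \frac{25694780789}{2380910}$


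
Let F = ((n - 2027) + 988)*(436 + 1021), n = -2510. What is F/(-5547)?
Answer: 1723631/1849 ≈ 932.20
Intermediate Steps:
F = -5170893 (F = ((-2510 - 2027) + 988)*(436 + 1021) = (-4537 + 988)*1457 = -3549*1457 = -5170893)
F/(-5547) = -5170893/(-5547) = -5170893*(-1/5547) = 1723631/1849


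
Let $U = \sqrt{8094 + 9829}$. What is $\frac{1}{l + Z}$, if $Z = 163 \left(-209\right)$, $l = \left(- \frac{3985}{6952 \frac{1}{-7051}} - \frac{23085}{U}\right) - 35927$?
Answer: $- \frac{157381338071176}{10379582649515929089} + \frac{1024522560 \sqrt{17923}}{3459860883171976363} \approx -1.5123 \cdot 10^{-5}$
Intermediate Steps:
$U = \sqrt{17923} \approx 133.88$
$l = - \frac{20151479}{632} - \frac{23085 \sqrt{17923}}{17923}$ ($l = \left(- \frac{3985}{6952 \frac{1}{-7051}} - \frac{23085}{\sqrt{17923}}\right) - 35927 = \left(- \frac{3985}{6952 \left(- \frac{1}{7051}\right)} - 23085 \frac{\sqrt{17923}}{17923}\right) - 35927 = \left(- \frac{3985}{- \frac{632}{641}} - \frac{23085 \sqrt{17923}}{17923}\right) - 35927 = \left(\left(-3985\right) \left(- \frac{641}{632}\right) - \frac{23085 \sqrt{17923}}{17923}\right) - 35927 = \left(\frac{2554385}{632} - \frac{23085 \sqrt{17923}}{17923}\right) - 35927 = - \frac{20151479}{632} - \frac{23085 \sqrt{17923}}{17923} \approx -32058.0$)
$Z = -34067$
$\frac{1}{l + Z} = \frac{1}{\left(- \frac{20151479}{632} - \frac{23085 \sqrt{17923}}{17923}\right) - 34067} = \frac{1}{- \frac{41681823}{632} - \frac{23085 \sqrt{17923}}{17923}}$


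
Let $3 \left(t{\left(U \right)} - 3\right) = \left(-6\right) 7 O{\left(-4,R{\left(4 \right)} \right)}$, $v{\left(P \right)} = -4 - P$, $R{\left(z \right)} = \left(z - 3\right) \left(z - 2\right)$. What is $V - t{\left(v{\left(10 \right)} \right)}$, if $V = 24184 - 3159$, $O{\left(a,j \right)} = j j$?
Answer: $21078$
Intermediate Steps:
$R{\left(z \right)} = \left(-3 + z\right) \left(-2 + z\right)$
$O{\left(a,j \right)} = j^{2}$
$V = 21025$ ($V = 24184 - 3159 = 21025$)
$t{\left(U \right)} = -53$ ($t{\left(U \right)} = 3 + \frac{\left(-6\right) 7 \left(6 + 4^{2} - 20\right)^{2}}{3} = 3 + \frac{\left(-42\right) \left(6 + 16 - 20\right)^{2}}{3} = 3 + \frac{\left(-42\right) 2^{2}}{3} = 3 + \frac{\left(-42\right) 4}{3} = 3 + \frac{1}{3} \left(-168\right) = 3 - 56 = -53$)
$V - t{\left(v{\left(10 \right)} \right)} = 21025 - -53 = 21025 + 53 = 21078$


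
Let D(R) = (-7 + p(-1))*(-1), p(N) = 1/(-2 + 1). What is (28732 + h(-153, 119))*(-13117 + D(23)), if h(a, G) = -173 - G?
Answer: -372819960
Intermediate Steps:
p(N) = -1 (p(N) = 1/(-1) = -1)
D(R) = 8 (D(R) = (-7 - 1)*(-1) = -8*(-1) = 8)
(28732 + h(-153, 119))*(-13117 + D(23)) = (28732 + (-173 - 1*119))*(-13117 + 8) = (28732 + (-173 - 119))*(-13109) = (28732 - 292)*(-13109) = 28440*(-13109) = -372819960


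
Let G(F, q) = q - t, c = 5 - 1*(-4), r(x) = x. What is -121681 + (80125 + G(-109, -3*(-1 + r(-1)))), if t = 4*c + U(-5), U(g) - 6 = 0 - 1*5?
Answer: -41587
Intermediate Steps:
c = 9 (c = 5 + 4 = 9)
U(g) = 1 (U(g) = 6 + (0 - 1*5) = 6 + (0 - 5) = 6 - 5 = 1)
t = 37 (t = 4*9 + 1 = 36 + 1 = 37)
G(F, q) = -37 + q (G(F, q) = q - 1*37 = q - 37 = -37 + q)
-121681 + (80125 + G(-109, -3*(-1 + r(-1)))) = -121681 + (80125 + (-37 - 3*(-1 - 1))) = -121681 + (80125 + (-37 - 3*(-2))) = -121681 + (80125 + (-37 + 6)) = -121681 + (80125 - 31) = -121681 + 80094 = -41587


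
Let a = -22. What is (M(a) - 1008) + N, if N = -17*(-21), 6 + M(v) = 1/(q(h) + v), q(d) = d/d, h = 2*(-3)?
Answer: -13798/21 ≈ -657.05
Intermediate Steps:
h = -6
q(d) = 1
M(v) = -6 + 1/(1 + v)
N = 357
(M(a) - 1008) + N = ((-5 - 6*(-22))/(1 - 22) - 1008) + 357 = ((-5 + 132)/(-21) - 1008) + 357 = (-1/21*127 - 1008) + 357 = (-127/21 - 1008) + 357 = -21295/21 + 357 = -13798/21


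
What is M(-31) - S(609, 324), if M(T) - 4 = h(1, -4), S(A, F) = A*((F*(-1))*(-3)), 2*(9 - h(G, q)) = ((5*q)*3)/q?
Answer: -1183885/2 ≈ -5.9194e+5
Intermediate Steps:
h(G, q) = 3/2 (h(G, q) = 9 - (5*q)*3/(2*q) = 9 - 15*q/(2*q) = 9 - ½*15 = 9 - 15/2 = 3/2)
S(A, F) = 3*A*F (S(A, F) = A*(-F*(-3)) = A*(3*F) = 3*A*F)
M(T) = 11/2 (M(T) = 4 + 3/2 = 11/2)
M(-31) - S(609, 324) = 11/2 - 3*609*324 = 11/2 - 1*591948 = 11/2 - 591948 = -1183885/2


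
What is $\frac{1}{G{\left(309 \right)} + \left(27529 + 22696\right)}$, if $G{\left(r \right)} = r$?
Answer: $\frac{1}{50534} \approx 1.9789 \cdot 10^{-5}$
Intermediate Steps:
$\frac{1}{G{\left(309 \right)} + \left(27529 + 22696\right)} = \frac{1}{309 + \left(27529 + 22696\right)} = \frac{1}{309 + 50225} = \frac{1}{50534}$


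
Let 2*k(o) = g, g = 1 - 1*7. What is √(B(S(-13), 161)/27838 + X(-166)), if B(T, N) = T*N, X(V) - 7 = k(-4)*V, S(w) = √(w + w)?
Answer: √(391351893220 + 4481918*I*√26)/27838 ≈ 22.472 + 0.00065614*I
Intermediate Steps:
S(w) = √2*√w (S(w) = √(2*w) = √2*√w)
g = -6 (g = 1 - 7 = -6)
k(o) = -3 (k(o) = (½)*(-6) = -3)
X(V) = 7 - 3*V
B(T, N) = N*T
√(B(S(-13), 161)/27838 + X(-166)) = √((161*(√2*√(-13)))/27838 + (7 - 3*(-166))) = √((161*(√2*(I*√13)))*(1/27838) + (7 + 498)) = √((161*(I*√26))*(1/27838) + 505) = √((161*I*√26)*(1/27838) + 505) = √(161*I*√26/27838 + 505) = √(505 + 161*I*√26/27838)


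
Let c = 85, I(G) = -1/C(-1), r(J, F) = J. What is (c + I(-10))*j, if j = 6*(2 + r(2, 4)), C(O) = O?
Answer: 2064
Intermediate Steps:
I(G) = 1 (I(G) = -1/(-1) = -1*(-1) = 1)
j = 24 (j = 6*(2 + 2) = 6*4 = 24)
(c + I(-10))*j = (85 + 1)*24 = 86*24 = 2064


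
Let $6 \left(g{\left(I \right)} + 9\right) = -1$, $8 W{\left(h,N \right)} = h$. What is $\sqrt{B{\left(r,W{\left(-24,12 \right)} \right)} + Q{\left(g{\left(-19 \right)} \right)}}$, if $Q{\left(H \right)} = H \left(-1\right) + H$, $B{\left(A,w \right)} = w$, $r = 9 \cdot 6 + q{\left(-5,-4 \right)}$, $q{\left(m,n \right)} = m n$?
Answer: $i \sqrt{3} \approx 1.732 i$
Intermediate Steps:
$W{\left(h,N \right)} = \frac{h}{8}$
$r = 74$ ($r = 9 \cdot 6 - -20 = 54 + 20 = 74$)
$g{\left(I \right)} = - \frac{55}{6}$ ($g{\left(I \right)} = -9 + \frac{1}{6} \left(-1\right) = -9 - \frac{1}{6} = - \frac{55}{6}$)
$Q{\left(H \right)} = 0$ ($Q{\left(H \right)} = - H + H = 0$)
$\sqrt{B{\left(r,W{\left(-24,12 \right)} \right)} + Q{\left(g{\left(-19 \right)} \right)}} = \sqrt{\frac{1}{8} \left(-24\right) + 0} = \sqrt{-3 + 0} = \sqrt{-3} = i \sqrt{3}$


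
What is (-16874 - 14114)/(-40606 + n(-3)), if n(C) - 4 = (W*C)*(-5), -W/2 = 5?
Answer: 7747/10188 ≈ 0.76040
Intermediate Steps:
W = -10 (W = -2*5 = -10)
n(C) = 4 + 50*C (n(C) = 4 - 10*C*(-5) = 4 + 50*C)
(-16874 - 14114)/(-40606 + n(-3)) = (-16874 - 14114)/(-40606 + (4 + 50*(-3))) = -30988/(-40606 + (4 - 150)) = -30988/(-40606 - 146) = -30988/(-40752) = -30988*(-1/40752) = 7747/10188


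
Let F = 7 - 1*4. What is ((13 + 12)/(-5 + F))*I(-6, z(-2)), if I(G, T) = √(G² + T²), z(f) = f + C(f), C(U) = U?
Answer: -25*√13 ≈ -90.139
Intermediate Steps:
F = 3 (F = 7 - 4 = 3)
z(f) = 2*f (z(f) = f + f = 2*f)
((13 + 12)/(-5 + F))*I(-6, z(-2)) = ((13 + 12)/(-5 + 3))*√((-6)² + (2*(-2))²) = (25/(-2))*√(36 + (-4)²) = (25*(-½))*√(36 + 16) = -25*√13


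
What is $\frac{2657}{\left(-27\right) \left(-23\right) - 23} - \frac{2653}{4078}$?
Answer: $\frac{2312188}{609661} \approx 3.7926$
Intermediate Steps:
$\frac{2657}{\left(-27\right) \left(-23\right) - 23} - \frac{2653}{4078} = \frac{2657}{621 - 23} - \frac{2653}{4078} = \frac{2657}{598} - \frac{2653}{4078} = \frac{2312188}{609661}$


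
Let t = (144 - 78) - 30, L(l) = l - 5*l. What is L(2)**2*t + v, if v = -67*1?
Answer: 2237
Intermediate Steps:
v = -67
L(l) = -4*l
t = 36 (t = 66 - 30 = 36)
L(2)**2*t + v = (-4*2)**2*36 - 67 = (-8)**2*36 - 67 = 64*36 - 67 = 2304 - 67 = 2237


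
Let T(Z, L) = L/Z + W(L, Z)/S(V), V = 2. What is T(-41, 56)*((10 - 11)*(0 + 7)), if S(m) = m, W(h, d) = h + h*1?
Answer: -15680/41 ≈ -382.44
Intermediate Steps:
W(h, d) = 2*h (W(h, d) = h + h = 2*h)
T(Z, L) = L + L/Z (T(Z, L) = L/Z + (2*L)/2 = L/Z + (2*L)*(½) = L/Z + L = L + L/Z)
T(-41, 56)*((10 - 11)*(0 + 7)) = (56 + 56/(-41))*((10 - 11)*(0 + 7)) = (56 + 56*(-1/41))*(-1*7) = (56 - 56/41)*(-7) = (2240/41)*(-7) = -15680/41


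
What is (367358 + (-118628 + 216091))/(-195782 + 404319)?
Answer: 66403/29791 ≈ 2.2290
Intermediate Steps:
(367358 + (-118628 + 216091))/(-195782 + 404319) = (367358 + 97463)/208537 = 464821*(1/208537) = 66403/29791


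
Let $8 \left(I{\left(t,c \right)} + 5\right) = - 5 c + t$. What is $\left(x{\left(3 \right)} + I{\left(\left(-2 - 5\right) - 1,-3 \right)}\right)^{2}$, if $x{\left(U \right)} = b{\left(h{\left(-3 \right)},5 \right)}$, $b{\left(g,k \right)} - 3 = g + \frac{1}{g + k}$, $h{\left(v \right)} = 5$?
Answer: $\frac{25281}{1600} \approx 15.801$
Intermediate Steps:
$b{\left(g,k \right)} = 3 + g + \frac{1}{g + k}$ ($b{\left(g,k \right)} = 3 + \left(g + \frac{1}{g + k}\right) = 3 + g + \frac{1}{g + k}$)
$I{\left(t,c \right)} = -5 - \frac{5 c}{8} + \frac{t}{8}$ ($I{\left(t,c \right)} = -5 + \frac{- 5 c + t}{8} = -5 + \frac{t - 5 c}{8} = -5 - \left(- \frac{t}{8} + \frac{5 c}{8}\right) = -5 - \frac{5 c}{8} + \frac{t}{8}$)
$x{\left(U \right)} = \frac{81}{10}$ ($x{\left(U \right)} = \frac{1 + 5^{2} + 3 \cdot 5 + 3 \cdot 5 + 5 \cdot 5}{5 + 5} = \frac{1 + 25 + 15 + 15 + 25}{10} = \frac{1}{10} \cdot 81 = \frac{81}{10}$)
$\left(x{\left(3 \right)} + I{\left(\left(-2 - 5\right) - 1,-3 \right)}\right)^{2} = \left(\frac{81}{10} - \left(\frac{25}{8} - \frac{\left(-2 - 5\right) - 1}{8}\right)\right)^{2} = \left(\frac{81}{10} + \left(-5 + \frac{15}{8} + \frac{-7 - 1}{8}\right)\right)^{2} = \left(\frac{81}{10} + \left(-5 + \frac{15}{8} + \frac{1}{8} \left(-8\right)\right)\right)^{2} = \left(\frac{81}{10} - \frac{33}{8}\right)^{2} = \left(\frac{159}{40}\right)^{2} = \frac{25281}{1600}$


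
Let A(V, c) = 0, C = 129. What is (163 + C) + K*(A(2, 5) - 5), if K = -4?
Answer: 312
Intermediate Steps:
(163 + C) + K*(A(2, 5) - 5) = (163 + 129) - 4*(0 - 5) = 292 - 4*(-5) = 292 + 20 = 312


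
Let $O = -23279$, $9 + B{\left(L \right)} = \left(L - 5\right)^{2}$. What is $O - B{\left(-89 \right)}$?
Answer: $-32106$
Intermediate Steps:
$B{\left(L \right)} = -9 + \left(-5 + L\right)^{2}$ ($B{\left(L \right)} = -9 + \left(L - 5\right)^{2} = -9 + \left(-5 + L\right)^{2}$)
$O - B{\left(-89 \right)} = -23279 - \left(-9 + \left(-5 - 89\right)^{2}\right) = -23279 - \left(-9 + \left(-94\right)^{2}\right) = -23279 - \left(-9 + 8836\right) = -23279 - 8827 = -32106$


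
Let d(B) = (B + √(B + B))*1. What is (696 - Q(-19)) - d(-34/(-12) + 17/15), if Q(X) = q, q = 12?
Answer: 20401/30 - √1785/15 ≈ 677.22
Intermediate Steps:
Q(X) = 12
d(B) = B + √2*√B (d(B) = (B + √(2*B))*1 = (B + √2*√B)*1 = B + √2*√B)
(696 - Q(-19)) - d(-34/(-12) + 17/15) = (696 - 1*12) - ((-34/(-12) + 17/15) + √2*√(-34/(-12) + 17/15)) = (696 - 12) - ((-34*(-1/12) + 17*(1/15)) + √2*√(-34*(-1/12) + 17*(1/15))) = 684 - ((17/6 + 17/15) + √2*√(17/6 + 17/15)) = 684 - (119/30 + √2*√(119/30)) = 684 - (119/30 + √2*(√3570/30)) = 684 - (119/30 + √1785/15) = 684 + (-119/30 - √1785/15) = 20401/30 - √1785/15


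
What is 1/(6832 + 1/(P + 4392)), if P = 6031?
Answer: 10423/71209937 ≈ 0.00014637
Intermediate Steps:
1/(6832 + 1/(P + 4392)) = 1/(6832 + 1/(6031 + 4392)) = 1/(6832 + 1/10423) = 1/(71209937/10423) = 10423/71209937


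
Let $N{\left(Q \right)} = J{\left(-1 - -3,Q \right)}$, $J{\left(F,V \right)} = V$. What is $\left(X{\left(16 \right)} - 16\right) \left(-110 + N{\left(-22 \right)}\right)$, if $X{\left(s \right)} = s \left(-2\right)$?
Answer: $6336$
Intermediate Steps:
$N{\left(Q \right)} = Q$
$X{\left(s \right)} = - 2 s$
$\left(X{\left(16 \right)} - 16\right) \left(-110 + N{\left(-22 \right)}\right) = \left(\left(-2\right) 16 - 16\right) \left(-110 - 22\right) = \left(-32 - 16\right) \left(-132\right) = \left(-48\right) \left(-132\right) = 6336$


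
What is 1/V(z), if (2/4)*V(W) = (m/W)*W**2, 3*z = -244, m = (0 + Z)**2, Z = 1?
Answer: -3/488 ≈ -0.0061475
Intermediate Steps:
m = 1 (m = (0 + 1)**2 = 1**2 = 1)
z = -244/3 (z = (1/3)*(-244) = -244/3 ≈ -81.333)
V(W) = 2*W (V(W) = 2*((1/W)*W**2) = 2*(W**2/W) = 2*W)
1/V(z) = 1/(2*(-244/3)) = 1/(-488/3) = -3/488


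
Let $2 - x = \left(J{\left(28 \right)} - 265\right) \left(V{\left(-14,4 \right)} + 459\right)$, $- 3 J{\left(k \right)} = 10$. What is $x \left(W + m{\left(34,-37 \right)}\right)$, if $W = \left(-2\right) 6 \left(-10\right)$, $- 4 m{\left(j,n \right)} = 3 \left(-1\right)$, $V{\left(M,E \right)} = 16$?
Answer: $\frac{61563341}{4} \approx 1.5391 \cdot 10^{7}$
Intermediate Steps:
$J{\left(k \right)} = - \frac{10}{3}$ ($J{\left(k \right)} = \left(- \frac{1}{3}\right) 10 = - \frac{10}{3}$)
$m{\left(j,n \right)} = \frac{3}{4}$ ($m{\left(j,n \right)} = - \frac{3 \left(-1\right)}{4} = \left(- \frac{1}{4}\right) \left(-3\right) = \frac{3}{4}$)
$W = 120$ ($W = \left(-12\right) \left(-10\right) = 120$)
$x = \frac{382381}{3}$ ($x = 2 - \left(- \frac{10}{3} - 265\right) \left(16 + 459\right) = 2 - \left(- \frac{805}{3}\right) 475 = 2 - - \frac{382375}{3} = 2 + \frac{382375}{3} = \frac{382381}{3} \approx 1.2746 \cdot 10^{5}$)
$x \left(W + m{\left(34,-37 \right)}\right) = \frac{382381 \left(120 + \frac{3}{4}\right)}{3} = \frac{382381}{3} \cdot \frac{483}{4} = \frac{61563341}{4}$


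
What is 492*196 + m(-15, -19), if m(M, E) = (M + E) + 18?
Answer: 96416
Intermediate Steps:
m(M, E) = 18 + E + M (m(M, E) = (E + M) + 18 = 18 + E + M)
492*196 + m(-15, -19) = 492*196 + (18 - 19 - 15) = 96432 - 16 = 96416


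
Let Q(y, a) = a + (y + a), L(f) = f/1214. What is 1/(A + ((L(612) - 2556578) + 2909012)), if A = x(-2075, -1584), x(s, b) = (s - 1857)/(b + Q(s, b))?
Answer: 4143989/1460487095012 ≈ 2.8374e-6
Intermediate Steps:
L(f) = f/1214 (L(f) = f*(1/1214) = f/1214)
Q(y, a) = y + 2*a (Q(y, a) = a + (a + y) = y + 2*a)
x(s, b) = (-1857 + s)/(s + 3*b) (x(s, b) = (s - 1857)/(b + (s + 2*b)) = (-1857 + s)/(s + 3*b))
A = 3932/6827 (A = (-1857 - 2075)/(-2075 + 3*(-1584)) = -3932/(-2075 - 4752) = -3932/(-6827) = -1/6827*(-3932) = 3932/6827 ≈ 0.57595)
1/(A + ((L(612) - 2556578) + 2909012)) = 1/(3932/6827 + (((1/1214)*612 - 2556578) + 2909012)) = 1/(3932/6827 + ((306/607 - 2556578) + 2909012)) = 1/(3932/6827 + (-1551842540/607 + 2909012)) = 1/(3932/6827 + 213927744/607) = 1/(1460487095012/4143989) = 4143989/1460487095012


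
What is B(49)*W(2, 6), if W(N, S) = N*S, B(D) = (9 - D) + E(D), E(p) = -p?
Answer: -1068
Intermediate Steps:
B(D) = 9 - 2*D (B(D) = (9 - D) - D = 9 - 2*D)
B(49)*W(2, 6) = (9 - 2*49)*(2*6) = (9 - 98)*12 = -89*12 = -1068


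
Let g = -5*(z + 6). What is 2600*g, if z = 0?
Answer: -78000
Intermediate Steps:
g = -30 (g = -5*(0 + 6) = -5*6 = -30)
2600*g = 2600*(-30) = -78000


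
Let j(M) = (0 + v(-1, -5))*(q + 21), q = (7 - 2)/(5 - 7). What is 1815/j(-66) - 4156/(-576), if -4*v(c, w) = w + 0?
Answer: 456619/5328 ≈ 85.702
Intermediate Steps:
v(c, w) = -w/4 (v(c, w) = -(w + 0)/4 = -w/4)
q = -5/2 (q = 5/(-2) = 5*(-½) = -5/2 ≈ -2.5000)
j(M) = 185/8 (j(M) = (0 - ¼*(-5))*(-5/2 + 21) = (0 + 5/4)*(37/2) = (5/4)*(37/2) = 185/8)
1815/j(-66) - 4156/(-576) = 1815/(185/8) - 4156/(-576) = 1815*(8/185) - 4156*(-1/576) = 2904/37 + 1039/144 = 456619/5328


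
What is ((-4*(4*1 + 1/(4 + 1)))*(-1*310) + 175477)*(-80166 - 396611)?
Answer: -86146452245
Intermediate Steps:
((-4*(4*1 + 1/(4 + 1)))*(-1*310) + 175477)*(-80166 - 396611) = (-4*(4 + 1/5)*(-310) + 175477)*(-476777) = (-4*21/5*(-310) + 175477)*(-476777) = (-84/5*(-310) + 175477)*(-476777) = (5208 + 175477)*(-476777) = 180685*(-476777) = -86146452245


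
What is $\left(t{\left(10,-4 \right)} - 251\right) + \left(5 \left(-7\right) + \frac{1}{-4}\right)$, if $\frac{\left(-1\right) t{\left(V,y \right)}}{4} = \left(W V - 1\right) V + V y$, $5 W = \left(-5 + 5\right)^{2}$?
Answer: $- \frac{345}{4} \approx -86.25$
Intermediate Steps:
$W = 0$ ($W = \frac{\left(-5 + 5\right)^{2}}{5} = \frac{0^{2}}{5} = \frac{1}{5} \cdot 0 = 0$)
$t{\left(V,y \right)} = 4 V - 4 V y$ ($t{\left(V,y \right)} = - 4 \left(\left(0 V - 1\right) V + V y\right) = - 4 \left(\left(0 - 1\right) V + V y\right) = - 4 \left(- V + V y\right) = 4 V - 4 V y$)
$\left(t{\left(10,-4 \right)} - 251\right) + \left(5 \left(-7\right) + \frac{1}{-4}\right) = \left(4 \cdot 10 \left(1 - -4\right) - 251\right) + \left(5 \left(-7\right) + \frac{1}{-4}\right) = \left(4 \cdot 10 \left(1 + 4\right) - 251\right) - \frac{141}{4} = \left(4 \cdot 10 \cdot 5 - 251\right) - \frac{141}{4} = \left(200 - 251\right) - \frac{141}{4} = -51 - \frac{141}{4} = - \frac{345}{4}$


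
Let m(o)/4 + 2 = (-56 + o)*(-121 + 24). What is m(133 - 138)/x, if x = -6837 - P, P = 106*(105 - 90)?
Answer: -23660/8427 ≈ -2.8076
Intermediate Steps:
P = 1590 (P = 106*15 = 1590)
x = -8427 (x = -6837 - 1*1590 = -6837 - 1590 = -8427)
m(o) = 21720 - 388*o (m(o) = -8 + 4*((-56 + o)*(-121 + 24)) = -8 + 4*((-56 + o)*(-97)) = -8 + 4*(5432 - 97*o) = -8 + (21728 - 388*o) = 21720 - 388*o)
m(133 - 138)/x = (21720 - 388*(133 - 138))/(-8427) = (21720 - 388*(-5))*(-1/8427) = (21720 + 1940)*(-1/8427) = 23660*(-1/8427) = -23660/8427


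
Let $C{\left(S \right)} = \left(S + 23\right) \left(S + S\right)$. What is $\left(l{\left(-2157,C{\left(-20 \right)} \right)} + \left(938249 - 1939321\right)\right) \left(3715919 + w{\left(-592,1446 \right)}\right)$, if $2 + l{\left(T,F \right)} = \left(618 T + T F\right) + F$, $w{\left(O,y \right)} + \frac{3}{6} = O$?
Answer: $-7710714311570$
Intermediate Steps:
$w{\left(O,y \right)} = - \frac{1}{2} + O$
$C{\left(S \right)} = 2 S \left(23 + S\right)$ ($C{\left(S \right)} = \left(23 + S\right) 2 S = 2 S \left(23 + S\right)$)
$l{\left(T,F \right)} = -2 + F + 618 T + F T$ ($l{\left(T,F \right)} = -2 + \left(\left(618 T + T F\right) + F\right) = -2 + \left(\left(618 T + F T\right) + F\right) = -2 + \left(F + 618 T + F T\right) = -2 + F + 618 T + F T$)
$\left(l{\left(-2157,C{\left(-20 \right)} \right)} + \left(938249 - 1939321\right)\right) \left(3715919 + w{\left(-592,1446 \right)}\right) = \left(\left(-2 + 2 \left(-20\right) \left(23 - 20\right) + 618 \left(-2157\right) + 2 \left(-20\right) \left(23 - 20\right) \left(-2157\right)\right) + \left(938249 - 1939321\right)\right) \left(3715919 - \frac{1185}{2}\right) = \left(\left(-2 + 2 \left(-20\right) 3 - 1333026 + 2 \left(-20\right) 3 \left(-2157\right)\right) + \left(938249 - 1939321\right)\right) \left(3715919 - \frac{1185}{2}\right) = \left(\left(-2 - 120 - 1333026 - -258840\right) - 1001072\right) \frac{7430653}{2} = \left(\left(-2 - 120 - 1333026 + 258840\right) - 1001072\right) \frac{7430653}{2} = \left(-1074308 - 1001072\right) \frac{7430653}{2} = \left(-2075380\right) \frac{7430653}{2} = -7710714311570$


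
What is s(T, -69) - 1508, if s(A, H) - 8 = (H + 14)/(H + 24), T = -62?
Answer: -13489/9 ≈ -1498.8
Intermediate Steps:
s(A, H) = 8 + (14 + H)/(24 + H) (s(A, H) = 8 + (H + 14)/(H + 24) = 8 + (14 + H)/(24 + H))
s(T, -69) - 1508 = (206 + 9*(-69))/(24 - 69) - 1508 = (206 - 621)/(-45) - 1508 = -1/45*(-415) - 1508 = 83/9 - 1508 = -13489/9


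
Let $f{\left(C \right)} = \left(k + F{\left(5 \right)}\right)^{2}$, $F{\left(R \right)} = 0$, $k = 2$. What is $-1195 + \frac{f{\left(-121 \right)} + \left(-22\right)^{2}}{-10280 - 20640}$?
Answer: $- \frac{4618736}{3865} \approx -1195.0$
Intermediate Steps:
$f{\left(C \right)} = 4$ ($f{\left(C \right)} = \left(2 + 0\right)^{2} = 2^{2} = 4$)
$-1195 + \frac{f{\left(-121 \right)} + \left(-22\right)^{2}}{-10280 - 20640} = -1195 + \frac{4 + \left(-22\right)^{2}}{-10280 - 20640} = -1195 + \frac{4 + 484}{-30920} = -1195 + 488 \left(- \frac{1}{30920}\right) = -1195 - \frac{61}{3865} = - \frac{4618736}{3865}$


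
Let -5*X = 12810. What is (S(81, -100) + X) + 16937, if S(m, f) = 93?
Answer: 14468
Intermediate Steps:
X = -2562 (X = -⅕*12810 = -2562)
(S(81, -100) + X) + 16937 = (93 - 2562) + 16937 = -2469 + 16937 = 14468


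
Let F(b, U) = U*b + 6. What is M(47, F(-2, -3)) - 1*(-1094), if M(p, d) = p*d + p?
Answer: 1705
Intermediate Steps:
F(b, U) = 6 + U*b
M(p, d) = p + d*p (M(p, d) = d*p + p = p + d*p)
M(47, F(-2, -3)) - 1*(-1094) = 47*(1 + (6 - 3*(-2))) - 1*(-1094) = 47*(1 + (6 + 6)) + 1094 = 47*(1 + 12) + 1094 = 47*13 + 1094 = 611 + 1094 = 1705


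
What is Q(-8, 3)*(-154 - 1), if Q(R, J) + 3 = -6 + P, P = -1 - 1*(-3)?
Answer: 1085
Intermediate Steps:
P = 2 (P = -1 + 3 = 2)
Q(R, J) = -7 (Q(R, J) = -3 + (-6 + 2) = -3 - 4 = -7)
Q(-8, 3)*(-154 - 1) = -7*(-154 - 1) = -7*(-155) = 1085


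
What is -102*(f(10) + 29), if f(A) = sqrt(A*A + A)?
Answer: -2958 - 102*sqrt(110) ≈ -4027.8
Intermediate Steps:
f(A) = sqrt(A + A**2) (f(A) = sqrt(A**2 + A) = sqrt(A + A**2))
-102*(f(10) + 29) = -102*(sqrt(10*(1 + 10)) + 29) = -102*(sqrt(10*11) + 29) = -102*(sqrt(110) + 29) = -102*(29 + sqrt(110)) = -2958 - 102*sqrt(110)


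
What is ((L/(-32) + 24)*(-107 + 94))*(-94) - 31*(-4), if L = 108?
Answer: 101311/4 ≈ 25328.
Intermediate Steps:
((L/(-32) + 24)*(-107 + 94))*(-94) - 31*(-4) = ((108/(-32) + 24)*(-107 + 94))*(-94) - 31*(-4) = ((108*(-1/32) + 24)*(-13))*(-94) - (-124) = ((-27/8 + 24)*(-13))*(-94) - 1*(-124) = ((165/8)*(-13))*(-94) + 124 = -2145/8*(-94) + 124 = 100815/4 + 124 = 101311/4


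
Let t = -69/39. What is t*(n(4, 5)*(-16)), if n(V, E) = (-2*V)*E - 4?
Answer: -16192/13 ≈ -1245.5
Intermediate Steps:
n(V, E) = -4 - 2*E*V (n(V, E) = -2*E*V - 4 = -4 - 2*E*V)
t = -23/13 (t = -69*1/39 = -23/13 ≈ -1.7692)
t*(n(4, 5)*(-16)) = -23*(-4 - 2*5*4)*(-16)/13 = -23*(-4 - 40)*(-16)/13 = -(-1012)*(-16)/13 = -23/13*704 = -16192/13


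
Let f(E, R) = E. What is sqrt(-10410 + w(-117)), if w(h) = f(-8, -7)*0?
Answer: I*sqrt(10410) ≈ 102.03*I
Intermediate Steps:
w(h) = 0 (w(h) = -8*0 = 0)
sqrt(-10410 + w(-117)) = sqrt(-10410 + 0) = sqrt(-10410) = I*sqrt(10410)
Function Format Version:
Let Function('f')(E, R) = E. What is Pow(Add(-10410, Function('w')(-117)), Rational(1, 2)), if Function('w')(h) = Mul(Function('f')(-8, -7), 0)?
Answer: Mul(I, Pow(10410, Rational(1, 2))) ≈ Mul(102.03, I)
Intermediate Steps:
Function('w')(h) = 0 (Function('w')(h) = Mul(-8, 0) = 0)
Pow(Add(-10410, Function('w')(-117)), Rational(1, 2)) = Pow(Add(-10410, 0), Rational(1, 2)) = Pow(-10410, Rational(1, 2)) = Mul(I, Pow(10410, Rational(1, 2)))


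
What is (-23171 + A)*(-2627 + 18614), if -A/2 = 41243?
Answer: -1689138459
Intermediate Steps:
A = -82486 (A = -2*41243 = -82486)
(-23171 + A)*(-2627 + 18614) = (-23171 - 82486)*(-2627 + 18614) = -105657*15987 = -1689138459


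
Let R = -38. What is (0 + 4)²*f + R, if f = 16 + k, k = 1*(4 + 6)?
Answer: 378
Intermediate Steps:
k = 10 (k = 1*10 = 10)
f = 26 (f = 16 + 10 = 26)
(0 + 4)²*f + R = (0 + 4)²*26 - 38 = 4²*26 - 38 = 16*26 - 38 = 416 - 38 = 378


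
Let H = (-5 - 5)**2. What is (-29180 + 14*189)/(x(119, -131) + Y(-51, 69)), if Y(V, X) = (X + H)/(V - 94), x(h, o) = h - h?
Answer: 3847430/169 ≈ 22766.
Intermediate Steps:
H = 100 (H = (-10)**2 = 100)
x(h, o) = 0
Y(V, X) = (100 + X)/(-94 + V) (Y(V, X) = (X + 100)/(V - 94) = (100 + X)/(-94 + V))
(-29180 + 14*189)/(x(119, -131) + Y(-51, 69)) = (-29180 + 14*189)/(0 + (100 + 69)/(-94 - 51)) = (-29180 + 2646)/(0 + 169/(-145)) = -26534/(0 - 1/145*169) = -26534/(0 - 169/145) = -26534/(-169/145) = -26534*(-145/169) = 3847430/169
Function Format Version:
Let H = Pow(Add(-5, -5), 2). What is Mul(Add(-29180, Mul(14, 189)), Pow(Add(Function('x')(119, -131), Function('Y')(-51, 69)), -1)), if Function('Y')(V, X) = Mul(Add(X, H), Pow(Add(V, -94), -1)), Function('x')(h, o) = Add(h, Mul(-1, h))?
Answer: Rational(3847430, 169) ≈ 22766.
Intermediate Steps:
H = 100 (H = Pow(-10, 2) = 100)
Function('x')(h, o) = 0
Function('Y')(V, X) = Mul(Pow(Add(-94, V), -1), Add(100, X)) (Function('Y')(V, X) = Mul(Add(X, 100), Pow(Add(V, -94), -1)) = Mul(Add(100, X), Pow(Add(-94, V), -1)) = Mul(Pow(Add(-94, V), -1), Add(100, X)))
Mul(Add(-29180, Mul(14, 189)), Pow(Add(Function('x')(119, -131), Function('Y')(-51, 69)), -1)) = Mul(Add(-29180, Mul(14, 189)), Pow(Add(0, Mul(Pow(Add(-94, -51), -1), Add(100, 69))), -1)) = Mul(Add(-29180, 2646), Pow(Add(0, Mul(Pow(-145, -1), 169)), -1)) = Mul(-26534, Pow(Add(0, Mul(Rational(-1, 145), 169)), -1)) = Mul(-26534, Pow(Add(0, Rational(-169, 145)), -1)) = Mul(-26534, Pow(Rational(-169, 145), -1)) = Mul(-26534, Rational(-145, 169)) = Rational(3847430, 169)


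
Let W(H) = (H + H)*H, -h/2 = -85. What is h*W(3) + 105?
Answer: 3165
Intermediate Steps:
h = 170 (h = -2*(-85) = 170)
W(H) = 2*H² (W(H) = (2*H)*H = 2*H²)
h*W(3) + 105 = 170*(2*3²) + 105 = 170*(2*9) + 105 = 170*18 + 105 = 3060 + 105 = 3165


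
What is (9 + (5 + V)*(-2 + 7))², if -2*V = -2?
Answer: 1521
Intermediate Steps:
V = 1 (V = -½*(-2) = 1)
(9 + (5 + V)*(-2 + 7))² = (9 + (5 + 1)*(-2 + 7))² = (9 + 6*5)² = (9 + 30)² = 39² = 1521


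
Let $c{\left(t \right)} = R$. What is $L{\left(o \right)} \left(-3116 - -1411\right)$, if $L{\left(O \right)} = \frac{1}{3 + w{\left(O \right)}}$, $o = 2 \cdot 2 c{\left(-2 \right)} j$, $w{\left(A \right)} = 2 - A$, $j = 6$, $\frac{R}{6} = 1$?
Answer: $\frac{1705}{139} \approx 12.266$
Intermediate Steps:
$R = 6$ ($R = 6 \cdot 1 = 6$)
$c{\left(t \right)} = 6$
$o = 144$ ($o = 2 \cdot 2 \cdot 6 \cdot 6 = 4 \cdot 6 \cdot 6 = 24 \cdot 6 = 144$)
$L{\left(O \right)} = \frac{1}{5 - O}$ ($L{\left(O \right)} = \frac{1}{3 - \left(-2 + O\right)} = \frac{1}{5 - O}$)
$L{\left(o \right)} \left(-3116 - -1411\right) = - \frac{1}{-5 + 144} \left(-3116 - -1411\right) = - \frac{1}{139} \left(-3116 + 1411\right) = \left(-1\right) \frac{1}{139} \left(-1705\right) = \left(- \frac{1}{139}\right) \left(-1705\right) = \frac{1705}{139}$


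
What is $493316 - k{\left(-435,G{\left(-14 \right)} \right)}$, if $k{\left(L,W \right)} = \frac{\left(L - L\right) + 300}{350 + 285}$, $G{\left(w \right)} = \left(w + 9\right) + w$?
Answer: $\frac{62651072}{127} \approx 4.9332 \cdot 10^{5}$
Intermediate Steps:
$G{\left(w \right)} = 9 + 2 w$ ($G{\left(w \right)} = \left(9 + w\right) + w = 9 + 2 w$)
$k{\left(L,W \right)} = \frac{60}{127}$ ($k{\left(L,W \right)} = \frac{0 + 300}{635} = 300 \cdot \frac{1}{635} = \frac{60}{127}$)
$493316 - k{\left(-435,G{\left(-14 \right)} \right)} = 493316 - \frac{60}{127} = \frac{62651072}{127}$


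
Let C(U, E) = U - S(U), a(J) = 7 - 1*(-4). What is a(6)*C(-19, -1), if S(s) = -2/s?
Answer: -3993/19 ≈ -210.16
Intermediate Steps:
a(J) = 11 (a(J) = 7 + 4 = 11)
C(U, E) = U + 2/U (C(U, E) = U - (-2)/U = U + 2/U)
a(6)*C(-19, -1) = 11*(-19 + 2/(-19)) = 11*(-19 + 2*(-1/19)) = 11*(-19 - 2/19) = 11*(-363/19) = -3993/19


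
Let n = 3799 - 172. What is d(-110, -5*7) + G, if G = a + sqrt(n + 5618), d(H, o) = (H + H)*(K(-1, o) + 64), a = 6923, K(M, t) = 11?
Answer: -9577 + 43*sqrt(5) ≈ -9480.8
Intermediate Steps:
n = 3627
d(H, o) = 150*H (d(H, o) = (H + H)*(11 + 64) = (2*H)*75 = 150*H)
G = 6923 + 43*sqrt(5) (G = 6923 + sqrt(3627 + 5618) = 6923 + sqrt(9245) = 6923 + 43*sqrt(5) ≈ 7019.1)
d(-110, -5*7) + G = 150*(-110) + (6923 + 43*sqrt(5)) = -16500 + (6923 + 43*sqrt(5)) = -9577 + 43*sqrt(5)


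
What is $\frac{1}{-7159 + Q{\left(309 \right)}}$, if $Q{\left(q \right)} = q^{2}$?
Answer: $\frac{1}{88322} \approx 1.1322 \cdot 10^{-5}$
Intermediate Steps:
$\frac{1}{-7159 + Q{\left(309 \right)}} = \frac{1}{-7159 + 309^{2}} = \frac{1}{-7159 + 95481} = \frac{1}{88322}$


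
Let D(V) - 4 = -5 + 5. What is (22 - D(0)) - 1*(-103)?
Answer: 121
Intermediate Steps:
D(V) = 4 (D(V) = 4 + (-5 + 5) = 4 + 0 = 4)
(22 - D(0)) - 1*(-103) = (22 - 1*4) - 1*(-103) = (22 - 4) + 103 = 18 + 103 = 121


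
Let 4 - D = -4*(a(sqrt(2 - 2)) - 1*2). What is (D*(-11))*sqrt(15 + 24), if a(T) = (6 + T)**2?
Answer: -1540*sqrt(39) ≈ -9617.3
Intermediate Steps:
D = 140 (D = 4 - (-4)*((6 + sqrt(2 - 2))**2 - 1*2) = 4 - (-4)*((6 + sqrt(0))**2 - 2) = 4 - (-4)*((6 + 0)**2 - 2) = 4 - (-4)*(6**2 - 2) = 4 - (-4)*(36 - 2) = 4 - (-4)*34 = 4 - 1*(-136) = 4 + 136 = 140)
(D*(-11))*sqrt(15 + 24) = (140*(-11))*sqrt(15 + 24) = -1540*sqrt(39)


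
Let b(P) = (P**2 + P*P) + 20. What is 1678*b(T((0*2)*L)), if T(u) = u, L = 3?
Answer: 33560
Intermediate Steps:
b(P) = 20 + 2*P**2 (b(P) = (P**2 + P**2) + 20 = 2*P**2 + 20 = 20 + 2*P**2)
1678*b(T((0*2)*L)) = 1678*(20 + 2*((0*2)*3)**2) = 1678*(20 + 2*(0*3)**2) = 1678*(20 + 2*0**2) = 1678*(20 + 2*0) = 1678*(20 + 0) = 1678*20 = 33560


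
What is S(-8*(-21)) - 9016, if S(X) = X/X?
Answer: -9015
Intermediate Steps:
S(X) = 1
S(-8*(-21)) - 9016 = 1 - 9016 = -9015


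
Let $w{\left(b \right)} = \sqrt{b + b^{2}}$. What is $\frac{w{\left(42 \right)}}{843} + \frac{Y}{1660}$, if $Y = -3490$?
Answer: $- \frac{349}{166} + \frac{\sqrt{1806}}{843} \approx -2.052$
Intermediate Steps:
$\frac{w{\left(42 \right)}}{843} + \frac{Y}{1660} = \frac{\sqrt{42 \left(1 + 42\right)}}{843} - \frac{3490}{1660} = \sqrt{42 \cdot 43} \cdot \frac{1}{843} - \frac{349}{166} = \sqrt{1806} \cdot \frac{1}{843} - \frac{349}{166} = \frac{\sqrt{1806}}{843} - \frac{349}{166} = - \frac{349}{166} + \frac{\sqrt{1806}}{843}$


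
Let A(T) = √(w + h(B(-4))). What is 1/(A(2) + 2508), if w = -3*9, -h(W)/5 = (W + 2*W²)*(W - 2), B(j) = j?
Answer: 836/2096417 - √813/6289251 ≈ 0.00039424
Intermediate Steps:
h(W) = -5*(-2 + W)*(W + 2*W²) (h(W) = -5*(W + 2*W²)*(W - 2) = -5*(W + 2*W²)*(-2 + W) = -5*(-2 + W)*(W + 2*W²))
w = -27
A(T) = √813 (A(T) = √(-27 + 5*(-4)*(2 - 2*(-4)² + 3*(-4))) = √(-27 + 5*(-4)*(2 - 2*16 - 12)) = √(-27 + 5*(-4)*(2 - 32 - 12)) = √(-27 + 5*(-4)*(-42)) = √(-27 + 840) = √813)
1/(A(2) + 2508) = 1/(√813 + 2508) = 1/(2508 + √813)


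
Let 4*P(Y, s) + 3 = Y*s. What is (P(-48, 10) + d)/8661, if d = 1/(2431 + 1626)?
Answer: -1959527/140550708 ≈ -0.013942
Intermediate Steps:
P(Y, s) = -¾ + Y*s/4 (P(Y, s) = -¾ + (Y*s)/4 = -¾ + Y*s/4)
d = 1/4057 ≈ 0.00024649
(P(-48, 10) + d)/8661 = ((-¾ + (¼)*(-48)*10) + 1/4057)/8661 = ((-¾ - 120) + 1/4057)*(1/8661) = (-483/4 + 1/4057)*(1/8661) = -1959527/16228*1/8661 = -1959527/140550708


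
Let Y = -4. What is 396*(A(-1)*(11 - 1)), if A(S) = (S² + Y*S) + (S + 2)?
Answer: 23760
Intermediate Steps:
A(S) = 2 + S² - 3*S (A(S) = (S² - 4*S) + (S + 2) = (S² - 4*S) + (2 + S) = 2 + S² - 3*S)
396*(A(-1)*(11 - 1)) = 396*((2 + (-1)² - 3*(-1))*(11 - 1)) = 396*((2 + 1 + 3)*10) = 396*(6*10) = 396*60 = 23760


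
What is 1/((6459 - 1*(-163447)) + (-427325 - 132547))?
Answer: -1/389966 ≈ -2.5643e-6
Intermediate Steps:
1/((6459 - 1*(-163447)) + (-427325 - 132547)) = 1/((6459 + 163447) - 559872) = 1/(169906 - 559872) = 1/(-389966) = -1/389966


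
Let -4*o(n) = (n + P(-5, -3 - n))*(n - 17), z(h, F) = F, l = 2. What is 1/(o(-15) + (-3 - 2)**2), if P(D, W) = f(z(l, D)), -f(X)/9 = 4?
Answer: -1/383 ≈ -0.0026110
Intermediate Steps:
f(X) = -36 (f(X) = -9*4 = -36)
P(D, W) = -36
o(n) = -(-36 + n)*(-17 + n)/4 (o(n) = -(n - 36)*(n - 17)/4 = -(-36 + n)*(-17 + n)/4)
1/(o(-15) + (-3 - 2)**2) = 1/((-153 - 1/4*(-15)**2 + (53/4)*(-15)) + (-3 - 2)**2) = 1/((-153 - 1/4*225 - 795/4) + (-5)**2) = 1/((-153 - 225/4 - 795/4) + 25) = 1/(-408 + 25) = 1/(-383) = -1/383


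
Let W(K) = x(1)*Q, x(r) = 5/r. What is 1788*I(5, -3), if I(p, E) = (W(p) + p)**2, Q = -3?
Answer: 178800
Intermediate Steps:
W(K) = -15 (W(K) = (5/1)*(-3) = (5*1)*(-3) = 5*(-3) = -15)
I(p, E) = (-15 + p)**2
1788*I(5, -3) = 1788*(-15 + 5)**2 = 1788*(-10)**2 = 1788*100 = 178800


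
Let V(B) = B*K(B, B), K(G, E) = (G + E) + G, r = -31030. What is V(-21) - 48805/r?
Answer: 8220299/6206 ≈ 1324.6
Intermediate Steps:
K(G, E) = E + 2*G (K(G, E) = (E + G) + G = E + 2*G)
V(B) = 3*B² (V(B) = B*(B + 2*B) = B*(3*B) = 3*B²)
V(-21) - 48805/r = 3*(-21)² - 48805/(-31030) = 3*441 - 48805*(-1/31030) = 1323 + 9761/6206 = 8220299/6206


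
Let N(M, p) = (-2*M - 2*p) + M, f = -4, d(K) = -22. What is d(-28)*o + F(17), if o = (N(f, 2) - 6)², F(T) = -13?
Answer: -805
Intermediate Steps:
N(M, p) = -M - 2*p
o = 36 (o = ((-1*(-4) - 2*2) - 6)² = ((4 - 4) - 6)² = (0 - 6)² = (-6)² = 36)
d(-28)*o + F(17) = -22*36 - 13 = -792 - 13 = -805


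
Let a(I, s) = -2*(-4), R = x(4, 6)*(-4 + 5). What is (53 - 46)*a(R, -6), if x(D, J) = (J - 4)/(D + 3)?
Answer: 56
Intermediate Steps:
x(D, J) = (-4 + J)/(3 + D)
R = 2/7 (R = ((-4 + 6)/(3 + 4))*(-4 + 5) = (2/7)*1 = 2/7 ≈ 0.28571)
a(I, s) = 8
(53 - 46)*a(R, -6) = (53 - 46)*8 = 7*8 = 56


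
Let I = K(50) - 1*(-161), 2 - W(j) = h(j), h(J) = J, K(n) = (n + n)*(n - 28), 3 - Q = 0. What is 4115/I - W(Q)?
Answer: 6476/2361 ≈ 2.7429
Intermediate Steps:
Q = 3 (Q = 3 - 1*0 = 3 + 0 = 3)
K(n) = 2*n*(-28 + n) (K(n) = (2*n)*(-28 + n) = 2*n*(-28 + n))
W(j) = 2 - j
I = 2361 (I = 2*50*(-28 + 50) - 1*(-161) = 2*50*22 + 161 = 2200 + 161 = 2361)
4115/I - W(Q) = 4115/2361 - (2 - 1*3) = 4115*(1/2361) - (2 - 3) = 4115/2361 - 1*(-1) = 4115/2361 + 1 = 6476/2361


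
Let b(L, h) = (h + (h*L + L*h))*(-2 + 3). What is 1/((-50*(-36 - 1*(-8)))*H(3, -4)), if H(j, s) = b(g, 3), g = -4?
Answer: -1/29400 ≈ -3.4014e-5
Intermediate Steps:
b(L, h) = h + 2*L*h (b(L, h) = (h + (L*h + L*h))*1 = (h + 2*L*h)*1 = h + 2*L*h)
H(j, s) = -21 (H(j, s) = 3*(1 + 2*(-4)) = 3*(1 - 8) = 3*(-7) = -21)
1/((-50*(-36 - 1*(-8)))*H(3, -4)) = 1/(-50*(-36 - 1*(-8))*(-21)) = 1/(-50*(-36 + 8)*(-21)) = 1/(-50*(-28)*(-21)) = 1/(1400*(-21)) = 1/(-29400) = -1/29400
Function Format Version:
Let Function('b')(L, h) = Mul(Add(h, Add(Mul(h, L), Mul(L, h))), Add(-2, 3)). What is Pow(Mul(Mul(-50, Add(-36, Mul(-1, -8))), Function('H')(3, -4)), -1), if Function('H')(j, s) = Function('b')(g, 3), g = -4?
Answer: Rational(-1, 29400) ≈ -3.4014e-5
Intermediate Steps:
Function('b')(L, h) = Add(h, Mul(2, L, h)) (Function('b')(L, h) = Mul(Add(h, Add(Mul(L, h), Mul(L, h))), 1) = Mul(Add(h, Mul(2, L, h)), 1) = Add(h, Mul(2, L, h)))
Function('H')(j, s) = -21 (Function('H')(j, s) = Mul(3, Add(1, Mul(2, -4))) = Mul(3, Add(1, -8)) = Mul(3, -7) = -21)
Pow(Mul(Mul(-50, Add(-36, Mul(-1, -8))), Function('H')(3, -4)), -1) = Pow(Mul(Mul(-50, Add(-36, Mul(-1, -8))), -21), -1) = Pow(Mul(Mul(-50, Add(-36, 8)), -21), -1) = Pow(Mul(Mul(-50, -28), -21), -1) = Pow(Mul(1400, -21), -1) = Pow(-29400, -1) = Rational(-1, 29400)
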